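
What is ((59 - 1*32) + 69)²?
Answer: 9216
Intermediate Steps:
((59 - 1*32) + 69)² = ((59 - 32) + 69)² = (27 + 69)² = 96² = 9216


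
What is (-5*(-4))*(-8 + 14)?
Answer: 120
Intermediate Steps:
(-5*(-4))*(-8 + 14) = 20*6 = 120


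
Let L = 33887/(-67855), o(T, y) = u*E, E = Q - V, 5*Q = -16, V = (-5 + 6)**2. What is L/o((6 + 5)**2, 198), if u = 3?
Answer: 4841/122139 ≈ 0.039635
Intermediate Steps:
V = 1 (V = 1**2 = 1)
Q = -16/5 (Q = (1/5)*(-16) = -16/5 ≈ -3.2000)
E = -21/5 (E = -16/5 - 1*1 = -16/5 - 1 = -21/5 ≈ -4.2000)
o(T, y) = -63/5 (o(T, y) = 3*(-21/5) = -63/5)
L = -33887/67855 (L = 33887*(-1/67855) = -33887/67855 ≈ -0.49940)
L/o((6 + 5)**2, 198) = -33887/(67855*(-63/5)) = -33887/67855*(-5/63) = 4841/122139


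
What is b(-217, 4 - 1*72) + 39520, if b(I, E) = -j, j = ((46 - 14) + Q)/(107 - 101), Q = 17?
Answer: 237071/6 ≈ 39512.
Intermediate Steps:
j = 49/6 (j = ((46 - 14) + 17)/(107 - 101) = (32 + 17)/6 = 49*(⅙) = 49/6 ≈ 8.1667)
b(I, E) = -49/6 (b(I, E) = -1*49/6 = -49/6)
b(-217, 4 - 1*72) + 39520 = -49/6 + 39520 = 237071/6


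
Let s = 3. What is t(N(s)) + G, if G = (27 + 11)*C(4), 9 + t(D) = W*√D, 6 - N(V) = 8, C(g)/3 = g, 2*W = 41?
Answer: 447 + 41*I*√2/2 ≈ 447.0 + 28.991*I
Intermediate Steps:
W = 41/2 (W = (½)*41 = 41/2 ≈ 20.500)
C(g) = 3*g
N(V) = -2 (N(V) = 6 - 1*8 = 6 - 8 = -2)
t(D) = -9 + 41*√D/2
G = 456 (G = (27 + 11)*(3*4) = 38*12 = 456)
t(N(s)) + G = (-9 + 41*√(-2)/2) + 456 = (-9 + 41*(I*√2)/2) + 456 = (-9 + 41*I*√2/2) + 456 = 447 + 41*I*√2/2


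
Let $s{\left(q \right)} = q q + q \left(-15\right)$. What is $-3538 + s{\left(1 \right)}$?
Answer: $-3552$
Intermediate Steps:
$s{\left(q \right)} = q^{2} - 15 q$
$-3538 + s{\left(1 \right)} = -3538 + 1 \left(-15 + 1\right) = -3538 + 1 \left(-14\right) = -3538 - 14 = -3552$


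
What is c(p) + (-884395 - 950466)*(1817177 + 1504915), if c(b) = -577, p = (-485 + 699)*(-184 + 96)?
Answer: -6095577049789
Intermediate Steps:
p = -18832 (p = 214*(-88) = -18832)
c(p) + (-884395 - 950466)*(1817177 + 1504915) = -577 + (-884395 - 950466)*(1817177 + 1504915) = -577 - 1834861*3322092 = -577 - 6095577049212 = -6095577049789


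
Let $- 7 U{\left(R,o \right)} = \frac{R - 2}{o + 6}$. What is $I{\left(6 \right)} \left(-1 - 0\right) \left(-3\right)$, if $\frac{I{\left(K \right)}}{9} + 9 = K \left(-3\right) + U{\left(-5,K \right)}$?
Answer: $- \frac{2907}{4} \approx -726.75$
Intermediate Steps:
$U{\left(R,o \right)} = - \frac{-2 + R}{7 \left(6 + o\right)}$ ($U{\left(R,o \right)} = - \frac{\left(R - 2\right) \frac{1}{o + 6}}{7} = - \frac{\left(-2 + R\right) \frac{1}{6 + o}}{7} = - \frac{\frac{1}{6 + o} \left(-2 + R\right)}{7} = - \frac{-2 + R}{7 \left(6 + o\right)}$)
$I{\left(K \right)} = -81 - 27 K + \frac{9}{6 + K}$ ($I{\left(K \right)} = -81 + 9 \left(K \left(-3\right) + \frac{2 - -5}{7 \left(6 + K\right)}\right) = -81 + 9 \left(- 3 K + \frac{2 + 5}{7 \left(6 + K\right)}\right) = -81 + 9 \left(- 3 K + \frac{1}{7} \frac{1}{6 + K} 7\right) = -81 + 9 \left(- 3 K + \frac{1}{6 + K}\right) = -81 + 9 \left(\frac{1}{6 + K} - 3 K\right) = -81 - \left(- \frac{9}{6 + K} + 27 K\right) = -81 - 27 K + \frac{9}{6 + K}$)
$I{\left(6 \right)} \left(-1 - 0\right) \left(-3\right) = \frac{9 \left(1 - 3 \left(3 + 6\right) \left(6 + 6\right)\right)}{6 + 6} \left(-1 - 0\right) \left(-3\right) = \frac{9 \left(1 - 27 \cdot 12\right)}{12} \left(-1 + 0\right) \left(-3\right) = 9 \cdot \frac{1}{12} \left(1 - 324\right) \left(-1\right) \left(-3\right) = 9 \cdot \frac{1}{12} \left(-323\right) \left(-1\right) \left(-3\right) = \left(- \frac{969}{4}\right) \left(-1\right) \left(-3\right) = \frac{969}{4} \left(-3\right) = - \frac{2907}{4}$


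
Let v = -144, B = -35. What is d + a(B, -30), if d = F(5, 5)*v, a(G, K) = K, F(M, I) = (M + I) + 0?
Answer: -1470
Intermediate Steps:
F(M, I) = I + M (F(M, I) = (I + M) + 0 = I + M)
d = -1440 (d = (5 + 5)*(-144) = 10*(-144) = -1440)
d + a(B, -30) = -1440 - 30 = -1470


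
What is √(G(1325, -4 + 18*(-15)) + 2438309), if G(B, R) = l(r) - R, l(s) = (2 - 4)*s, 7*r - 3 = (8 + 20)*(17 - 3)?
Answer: √119485037/7 ≈ 1561.6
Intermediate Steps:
r = 395/7 (r = 3/7 + ((8 + 20)*(17 - 3))/7 = 3/7 + (28*14)/7 = 3/7 + (⅐)*392 = 3/7 + 56 = 395/7 ≈ 56.429)
l(s) = -2*s
G(B, R) = -790/7 - R (G(B, R) = -2*395/7 - R = -790/7 - R)
√(G(1325, -4 + 18*(-15)) + 2438309) = √((-790/7 - (-4 + 18*(-15))) + 2438309) = √((-790/7 - (-4 - 270)) + 2438309) = √((-790/7 - 1*(-274)) + 2438309) = √((-790/7 + 274) + 2438309) = √(1128/7 + 2438309) = √(17069291/7) = √119485037/7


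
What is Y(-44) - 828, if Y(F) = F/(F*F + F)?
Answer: -35605/43 ≈ -828.02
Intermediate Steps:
Y(F) = F/(F + F**2) (Y(F) = F/(F**2 + F) = F/(F + F**2))
Y(-44) - 828 = 1/(1 - 44) - 828 = 1/(-43) - 828 = -1/43 - 828 = -35605/43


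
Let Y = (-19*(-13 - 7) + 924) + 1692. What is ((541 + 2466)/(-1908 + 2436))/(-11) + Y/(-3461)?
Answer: -27807995/20101488 ≈ -1.3834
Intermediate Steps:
Y = 2996 (Y = (-19*(-20) + 924) + 1692 = (380 + 924) + 1692 = 1304 + 1692 = 2996)
((541 + 2466)/(-1908 + 2436))/(-11) + Y/(-3461) = ((541 + 2466)/(-1908 + 2436))/(-11) + 2996/(-3461) = (3007/528)*(-1/11) + 2996*(-1/3461) = (3007*(1/528))*(-1/11) - 2996/3461 = (3007/528)*(-1/11) - 2996/3461 = -3007/5808 - 2996/3461 = -27807995/20101488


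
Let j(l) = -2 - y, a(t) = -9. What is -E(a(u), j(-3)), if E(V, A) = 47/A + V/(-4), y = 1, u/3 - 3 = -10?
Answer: 161/12 ≈ 13.417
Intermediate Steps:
u = -21 (u = 9 + 3*(-10) = 9 - 30 = -21)
j(l) = -3 (j(l) = -2 - 1*1 = -2 - 1 = -3)
E(V, A) = 47/A - V/4 (E(V, A) = 47/A + V*(-¼) = 47/A - V/4)
-E(a(u), j(-3)) = -(47/(-3) - ¼*(-9)) = -(47*(-⅓) + 9/4) = -(-47/3 + 9/4) = -1*(-161/12) = 161/12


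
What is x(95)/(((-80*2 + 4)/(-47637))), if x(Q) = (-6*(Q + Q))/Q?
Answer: -47637/13 ≈ -3664.4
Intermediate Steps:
x(Q) = -12 (x(Q) = (-12*Q)/Q = -12)
x(95)/(((-80*2 + 4)/(-47637))) = -12*(-47637/(-80*2 + 4)) = -12*(-47637/(-160 + 4)) = -12/((-156*(-1/47637))) = -12/52/15879 = -12*15879/52 = -47637/13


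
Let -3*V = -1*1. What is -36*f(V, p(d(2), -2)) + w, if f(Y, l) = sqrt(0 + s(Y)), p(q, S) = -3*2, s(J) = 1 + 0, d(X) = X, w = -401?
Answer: -437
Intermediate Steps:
s(J) = 1
V = 1/3 (V = -(-1)/3 = -1/3*(-1) = 1/3 ≈ 0.33333)
p(q, S) = -6
f(Y, l) = 1 (f(Y, l) = sqrt(0 + 1) = sqrt(1) = 1)
-36*f(V, p(d(2), -2)) + w = -36*1 - 401 = -36 - 401 = -437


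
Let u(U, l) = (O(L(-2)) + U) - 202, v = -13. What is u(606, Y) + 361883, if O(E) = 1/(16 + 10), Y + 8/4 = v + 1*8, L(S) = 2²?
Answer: 9419463/26 ≈ 3.6229e+5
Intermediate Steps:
L(S) = 4
Y = -7 (Y = -2 + (-13 + 1*8) = -2 + (-13 + 8) = -2 - 5 = -7)
O(E) = 1/26
u(U, l) = -5251/26 + U (u(U, l) = (1/26 + U) - 202 = -5251/26 + U)
u(606, Y) + 361883 = (-5251/26 + 606) + 361883 = 10505/26 + 361883 = 9419463/26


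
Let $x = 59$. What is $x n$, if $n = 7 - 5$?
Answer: $118$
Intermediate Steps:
$n = 2$
$x n = 59 \cdot 2 = 118$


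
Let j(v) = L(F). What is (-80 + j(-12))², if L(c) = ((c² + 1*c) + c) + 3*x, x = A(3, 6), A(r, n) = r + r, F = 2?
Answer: 2916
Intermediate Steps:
A(r, n) = 2*r
x = 6 (x = 2*3 = 6)
L(c) = 18 + c² + 2*c (L(c) = ((c² + 1*c) + c) + 3*6 = ((c² + c) + c) + 18 = ((c + c²) + c) + 18 = (c² + 2*c) + 18 = 18 + c² + 2*c)
j(v) = 26 (j(v) = 18 + 2² + 2*2 = 18 + 4 + 4 = 26)
(-80 + j(-12))² = (-80 + 26)² = (-54)² = 2916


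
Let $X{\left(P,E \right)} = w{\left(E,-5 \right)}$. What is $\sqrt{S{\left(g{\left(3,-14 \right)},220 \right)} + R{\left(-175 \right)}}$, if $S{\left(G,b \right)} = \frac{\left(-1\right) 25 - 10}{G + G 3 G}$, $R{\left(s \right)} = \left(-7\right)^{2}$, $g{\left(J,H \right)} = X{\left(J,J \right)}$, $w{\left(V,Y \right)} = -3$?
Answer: $\frac{\sqrt{6846}}{12} \approx 6.8951$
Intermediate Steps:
$X{\left(P,E \right)} = -3$
$g{\left(J,H \right)} = -3$
$R{\left(s \right)} = 49$
$S{\left(G,b \right)} = - \frac{35}{G + 3 G^{2}}$ ($S{\left(G,b \right)} = \frac{-25 - 10}{G + 3 G G} = - \frac{35}{G + 3 G^{2}}$)
$\sqrt{S{\left(g{\left(3,-14 \right)},220 \right)} + R{\left(-175 \right)}} = \sqrt{- \frac{35}{\left(-3\right) \left(1 + 3 \left(-3\right)\right)} + 49} = \sqrt{\left(-35\right) \left(- \frac{1}{3}\right) \frac{1}{1 - 9} + 49} = \sqrt{\left(-35\right) \left(- \frac{1}{3}\right) \frac{1}{-8} + 49} = \sqrt{\left(-35\right) \left(- \frac{1}{3}\right) \left(- \frac{1}{8}\right) + 49} = \sqrt{- \frac{35}{24} + 49} = \sqrt{\frac{1141}{24}} = \frac{\sqrt{6846}}{12}$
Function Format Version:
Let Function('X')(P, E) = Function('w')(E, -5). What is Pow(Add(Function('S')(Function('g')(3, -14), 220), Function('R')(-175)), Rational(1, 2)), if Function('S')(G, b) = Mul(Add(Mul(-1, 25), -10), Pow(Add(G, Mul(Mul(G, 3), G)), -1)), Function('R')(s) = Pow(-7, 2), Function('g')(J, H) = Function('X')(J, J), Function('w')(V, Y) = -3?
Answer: Mul(Rational(1, 12), Pow(6846, Rational(1, 2))) ≈ 6.8951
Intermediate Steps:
Function('X')(P, E) = -3
Function('g')(J, H) = -3
Function('R')(s) = 49
Function('S')(G, b) = Mul(-35, Pow(Add(G, Mul(3, Pow(G, 2))), -1)) (Function('S')(G, b) = Mul(Add(-25, -10), Pow(Add(G, Mul(Mul(3, G), G)), -1)) = Mul(-35, Pow(Add(G, Mul(3, Pow(G, 2))), -1)))
Pow(Add(Function('S')(Function('g')(3, -14), 220), Function('R')(-175)), Rational(1, 2)) = Pow(Add(Mul(-35, Pow(-3, -1), Pow(Add(1, Mul(3, -3)), -1)), 49), Rational(1, 2)) = Pow(Add(Mul(-35, Rational(-1, 3), Pow(Add(1, -9), -1)), 49), Rational(1, 2)) = Pow(Add(Mul(-35, Rational(-1, 3), Pow(-8, -1)), 49), Rational(1, 2)) = Pow(Add(Mul(-35, Rational(-1, 3), Rational(-1, 8)), 49), Rational(1, 2)) = Pow(Add(Rational(-35, 24), 49), Rational(1, 2)) = Pow(Rational(1141, 24), Rational(1, 2)) = Mul(Rational(1, 12), Pow(6846, Rational(1, 2)))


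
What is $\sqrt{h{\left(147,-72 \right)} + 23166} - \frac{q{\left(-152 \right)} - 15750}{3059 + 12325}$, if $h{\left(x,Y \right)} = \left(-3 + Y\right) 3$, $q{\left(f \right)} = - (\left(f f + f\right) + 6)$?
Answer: $\frac{9677}{3846} + 3 \sqrt{2549} \approx 153.98$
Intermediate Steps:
$q{\left(f \right)} = -6 - f - f^{2}$ ($q{\left(f \right)} = - (\left(f^{2} + f\right) + 6) = - (\left(f + f^{2}\right) + 6) = - (6 + f + f^{2}) = -6 - f - f^{2}$)
$h{\left(x,Y \right)} = -9 + 3 Y$
$\sqrt{h{\left(147,-72 \right)} + 23166} - \frac{q{\left(-152 \right)} - 15750}{3059 + 12325} = \sqrt{\left(-9 + 3 \left(-72\right)\right) + 23166} - \frac{\left(-6 - -152 - \left(-152\right)^{2}\right) - 15750}{3059 + 12325} = \sqrt{\left(-9 - 216\right) + 23166} - \frac{\left(-6 + 152 - 23104\right) - 15750}{15384} = \sqrt{-225 + 23166} - \left(\left(-6 + 152 - 23104\right) - 15750\right) \frac{1}{15384} = \sqrt{22941} - \left(-22958 - 15750\right) \frac{1}{15384} = 3 \sqrt{2549} - \left(-38708\right) \frac{1}{15384} = 3 \sqrt{2549} - - \frac{9677}{3846} = 3 \sqrt{2549} + \frac{9677}{3846} = \frac{9677}{3846} + 3 \sqrt{2549}$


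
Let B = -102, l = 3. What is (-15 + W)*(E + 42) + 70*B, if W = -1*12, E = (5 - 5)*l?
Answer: -8274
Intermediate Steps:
E = 0 (E = (5 - 5)*3 = 0*3 = 0)
W = -12
(-15 + W)*(E + 42) + 70*B = (-15 - 12)*(0 + 42) + 70*(-102) = -27*42 - 7140 = -1134 - 7140 = -8274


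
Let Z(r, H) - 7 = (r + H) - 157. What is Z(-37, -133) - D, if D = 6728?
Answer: -7048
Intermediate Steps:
Z(r, H) = -150 + H + r (Z(r, H) = 7 + ((r + H) - 157) = 7 + ((H + r) - 157) = 7 + (-157 + H + r) = -150 + H + r)
Z(-37, -133) - D = (-150 - 133 - 37) - 1*6728 = -320 - 6728 = -7048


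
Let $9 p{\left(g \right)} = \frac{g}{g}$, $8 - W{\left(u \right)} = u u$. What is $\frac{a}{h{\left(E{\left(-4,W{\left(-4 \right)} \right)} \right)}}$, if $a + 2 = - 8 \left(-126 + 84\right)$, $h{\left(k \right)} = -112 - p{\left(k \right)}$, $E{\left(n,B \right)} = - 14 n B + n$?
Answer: $- \frac{3006}{1009} \approx -2.9792$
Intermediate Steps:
$W{\left(u \right)} = 8 - u^{2}$ ($W{\left(u \right)} = 8 - u u = 8 - u^{2}$)
$E{\left(n,B \right)} = n - 14 B n$ ($E{\left(n,B \right)} = - 14 B n + n = n - 14 B n$)
$p{\left(g \right)} = \frac{1}{9}$ ($p{\left(g \right)} = \frac{g \frac{1}{g}}{9} = \frac{1}{9} \cdot 1 = \frac{1}{9}$)
$h{\left(k \right)} = - \frac{1009}{9}$ ($h{\left(k \right)} = -112 - \frac{1}{9} = - \frac{1009}{9}$)
$a = 334$ ($a = -2 - 8 \left(-126 + 84\right) = -2 - -336 = -2 + 336 = 334$)
$\frac{a}{h{\left(E{\left(-4,W{\left(-4 \right)} \right)} \right)}} = \frac{334}{- \frac{1009}{9}} = 334 \left(- \frac{9}{1009}\right) = - \frac{3006}{1009}$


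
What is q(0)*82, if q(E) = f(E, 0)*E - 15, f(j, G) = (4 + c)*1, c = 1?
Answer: -1230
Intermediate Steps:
f(j, G) = 5 (f(j, G) = (4 + 1)*1 = 5*1 = 5)
q(E) = -15 + 5*E (q(E) = 5*E - 15 = -15 + 5*E)
q(0)*82 = (-15 + 5*0)*82 = (-15 + 0)*82 = -15*82 = -1230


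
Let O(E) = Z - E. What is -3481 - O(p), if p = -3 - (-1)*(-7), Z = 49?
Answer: -3540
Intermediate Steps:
p = -10 (p = -3 - 1*7 = -3 - 7 = -10)
O(E) = 49 - E
-3481 - O(p) = -3481 - (49 - 1*(-10)) = -3481 - (49 + 10) = -3481 - 1*59 = -3481 - 59 = -3540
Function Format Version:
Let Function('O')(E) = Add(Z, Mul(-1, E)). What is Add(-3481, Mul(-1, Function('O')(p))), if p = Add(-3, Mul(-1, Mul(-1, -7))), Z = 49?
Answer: -3540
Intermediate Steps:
p = -10 (p = Add(-3, Mul(-1, 7)) = Add(-3, -7) = -10)
Function('O')(E) = Add(49, Mul(-1, E))
Add(-3481, Mul(-1, Function('O')(p))) = Add(-3481, Mul(-1, Add(49, Mul(-1, -10)))) = Add(-3481, Mul(-1, Add(49, 10))) = Add(-3481, Mul(-1, 59)) = Add(-3481, -59) = -3540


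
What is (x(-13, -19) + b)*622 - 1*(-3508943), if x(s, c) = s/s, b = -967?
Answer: 2908091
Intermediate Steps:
x(s, c) = 1
(x(-13, -19) + b)*622 - 1*(-3508943) = (1 - 967)*622 - 1*(-3508943) = -966*622 + 3508943 = -600852 + 3508943 = 2908091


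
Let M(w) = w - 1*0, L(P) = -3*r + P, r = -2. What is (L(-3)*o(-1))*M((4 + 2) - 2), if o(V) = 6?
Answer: 72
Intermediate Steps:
L(P) = 6 + P (L(P) = -3*(-2) + P = 6 + P)
M(w) = w (M(w) = w + 0 = w)
(L(-3)*o(-1))*M((4 + 2) - 2) = ((6 - 3)*6)*((4 + 2) - 2) = (3*6)*(6 - 2) = 18*4 = 72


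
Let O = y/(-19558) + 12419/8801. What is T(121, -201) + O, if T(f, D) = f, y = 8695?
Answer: 20994091025/172129958 ≈ 121.97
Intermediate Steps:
O = 166366107/172129958 (O = 8695/(-19558) + 12419/8801 = 8695*(-1/19558) + 12419*(1/8801) = -8695/19558 + 12419/8801 = 166366107/172129958 ≈ 0.96651)
T(121, -201) + O = 121 + 166366107/172129958 = 20994091025/172129958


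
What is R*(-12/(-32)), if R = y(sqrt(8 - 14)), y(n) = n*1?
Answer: 3*I*sqrt(6)/8 ≈ 0.91856*I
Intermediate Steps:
y(n) = n
R = I*sqrt(6) (R = sqrt(8 - 14) = sqrt(-6) = I*sqrt(6) ≈ 2.4495*I)
R*(-12/(-32)) = (I*sqrt(6))*(-12/(-32)) = (I*sqrt(6))*(-12*(-1/32)) = (I*sqrt(6))*(3/8) = 3*I*sqrt(6)/8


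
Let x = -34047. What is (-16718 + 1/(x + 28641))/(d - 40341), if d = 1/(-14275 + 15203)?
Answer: 41935164176/101190716241 ≈ 0.41442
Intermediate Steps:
d = 1/928 ≈ 0.0010776
(-16718 + 1/(x + 28641))/(d - 40341) = (-16718 + 1/(-34047 + 28641))/(1/928 - 40341) = (-16718 + 1/(-5406))/(-37436447/928) = (-16718 - 1/5406)*(-928/37436447) = -90377509/5406*(-928/37436447) = 41935164176/101190716241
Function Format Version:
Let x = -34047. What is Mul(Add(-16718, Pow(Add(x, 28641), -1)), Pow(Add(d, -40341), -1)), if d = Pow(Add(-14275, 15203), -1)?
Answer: Rational(41935164176, 101190716241) ≈ 0.41442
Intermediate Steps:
d = Rational(1, 928) (d = Pow(928, -1) = Rational(1, 928) ≈ 0.0010776)
Mul(Add(-16718, Pow(Add(x, 28641), -1)), Pow(Add(d, -40341), -1)) = Mul(Add(-16718, Pow(Add(-34047, 28641), -1)), Pow(Add(Rational(1, 928), -40341), -1)) = Mul(Add(-16718, Pow(-5406, -1)), Pow(Rational(-37436447, 928), -1)) = Mul(Add(-16718, Rational(-1, 5406)), Rational(-928, 37436447)) = Mul(Rational(-90377509, 5406), Rational(-928, 37436447)) = Rational(41935164176, 101190716241)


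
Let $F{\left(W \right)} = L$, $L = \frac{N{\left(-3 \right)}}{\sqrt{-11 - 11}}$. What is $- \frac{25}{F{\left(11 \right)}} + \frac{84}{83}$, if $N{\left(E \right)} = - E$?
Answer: $\frac{84}{83} - \frac{25 i \sqrt{22}}{3} \approx 1.012 - 39.087 i$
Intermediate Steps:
$L = - \frac{3 i \sqrt{22}}{22}$ ($L = \frac{\left(-1\right) \left(-3\right)}{\sqrt{-11 - 11}} = \frac{3}{\sqrt{-22}} = \frac{3}{i \sqrt{22}} = 3 \left(- \frac{i \sqrt{22}}{22}\right) = - \frac{3 i \sqrt{22}}{22} \approx - 0.6396 i$)
$F{\left(W \right)} = - \frac{3 i \sqrt{22}}{22}$
$- \frac{25}{F{\left(11 \right)}} + \frac{84}{83} = - \frac{25}{\left(- \frac{3}{22}\right) i \sqrt{22}} + \frac{84}{83} = - 25 \frac{i \sqrt{22}}{3} + 84 \cdot \frac{1}{83} = - \frac{25 i \sqrt{22}}{3} + \frac{84}{83} = \frac{84}{83} - \frac{25 i \sqrt{22}}{3}$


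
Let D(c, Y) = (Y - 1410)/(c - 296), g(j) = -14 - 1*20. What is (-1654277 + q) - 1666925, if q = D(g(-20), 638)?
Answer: -547997944/165 ≈ -3.3212e+6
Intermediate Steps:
g(j) = -34 (g(j) = -14 - 20 = -34)
D(c, Y) = (-1410 + Y)/(-296 + c)
q = 386/165 (q = (-1410 + 638)/(-296 - 34) = -772/(-330) = -1/330*(-772) = 386/165 ≈ 2.3394)
(-1654277 + q) - 1666925 = (-1654277 + 386/165) - 1666925 = -272955319/165 - 1666925 = -547997944/165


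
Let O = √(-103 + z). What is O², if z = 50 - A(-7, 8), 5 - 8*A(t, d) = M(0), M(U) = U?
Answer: -429/8 ≈ -53.625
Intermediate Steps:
A(t, d) = 5/8 (A(t, d) = 5/8 - ⅛*0 = 5/8 + 0 = 5/8)
z = 395/8 (z = 50 - 1*5/8 = 50 - 5/8 = 395/8 ≈ 49.375)
O = I*√858/4 (O = √(-103 + 395/8) = √(-429/8) = I*√858/4 ≈ 7.3229*I)
O² = (I*√858/4)² = -429/8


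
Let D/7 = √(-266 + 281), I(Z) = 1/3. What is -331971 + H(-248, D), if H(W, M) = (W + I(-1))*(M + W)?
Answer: -811649/3 - 5201*√15/3 ≈ -2.7726e+5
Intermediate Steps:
I(Z) = ⅓
D = 7*√15 (D = 7*√(-266 + 281) = 7*√15 ≈ 27.111)
H(W, M) = (⅓ + W)*(M + W) (H(W, M) = (W + ⅓)*(M + W) = (⅓ + W)*(M + W))
-331971 + H(-248, D) = -331971 + ((-248)² + (7*√15)/3 + (⅓)*(-248) + (7*√15)*(-248)) = -331971 + (61504 + 7*√15/3 - 248/3 - 1736*√15) = -331971 + (184264/3 - 5201*√15/3) = -811649/3 - 5201*√15/3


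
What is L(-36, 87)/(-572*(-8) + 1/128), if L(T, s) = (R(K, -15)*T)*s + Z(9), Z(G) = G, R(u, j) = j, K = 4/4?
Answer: 668288/65081 ≈ 10.269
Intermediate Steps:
K = 1 (K = 4*(¼) = 1)
L(T, s) = 9 - 15*T*s (L(T, s) = (-15*T)*s + 9 = -15*T*s + 9 = 9 - 15*T*s)
L(-36, 87)/(-572*(-8) + 1/128) = (9 - 15*(-36)*87)/(-572*(-8) + 1/128) = (9 + 46980)/(-143*(-32) + 1/128) = 46989/(4576 + 1/128) = 46989/(585729/128) = 46989*(128/585729) = 668288/65081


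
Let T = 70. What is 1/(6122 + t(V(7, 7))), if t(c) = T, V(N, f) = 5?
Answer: 1/6192 ≈ 0.00016150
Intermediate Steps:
t(c) = 70
1/(6122 + t(V(7, 7))) = 1/(6122 + 70) = 1/6192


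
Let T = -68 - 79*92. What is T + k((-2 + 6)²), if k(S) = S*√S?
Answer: -7272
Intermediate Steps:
k(S) = S^(3/2)
T = -7336 (T = -68 - 7268 = -7336)
T + k((-2 + 6)²) = -7336 + ((-2 + 6)²)^(3/2) = -7336 + (4²)^(3/2) = -7336 + 16^(3/2) = -7336 + 64 = -7272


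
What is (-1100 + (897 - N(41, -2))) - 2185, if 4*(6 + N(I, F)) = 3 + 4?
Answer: -9535/4 ≈ -2383.8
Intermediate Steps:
N(I, F) = -17/4 (N(I, F) = -6 + (3 + 4)/4 = -6 + (¼)*7 = -6 + 7/4 = -17/4)
(-1100 + (897 - N(41, -2))) - 2185 = (-1100 + (897 - 1*(-17/4))) - 2185 = (-1100 + (897 + 17/4)) - 2185 = (-1100 + 3605/4) - 2185 = -795/4 - 2185 = -9535/4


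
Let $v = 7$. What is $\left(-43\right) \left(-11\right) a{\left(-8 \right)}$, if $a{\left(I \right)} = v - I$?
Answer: $7095$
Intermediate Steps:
$a{\left(I \right)} = 7 - I$
$\left(-43\right) \left(-11\right) a{\left(-8 \right)} = \left(-43\right) \left(-11\right) \left(7 - -8\right) = 473 \left(7 + 8\right) = 473 \cdot 15 = 7095$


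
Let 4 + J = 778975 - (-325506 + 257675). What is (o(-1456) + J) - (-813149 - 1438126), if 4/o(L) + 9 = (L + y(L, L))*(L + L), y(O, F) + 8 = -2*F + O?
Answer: 72144919103/23287 ≈ 3.0981e+6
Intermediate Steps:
y(O, F) = -8 + O - 2*F (y(O, F) = -8 + (-2*F + O) = -8 + (O - 2*F) = -8 + O - 2*F)
o(L) = 4/(-9 - 16*L) (o(L) = 4/(-9 + (L + (-8 + L - 2*L))*(L + L)) = 4/(-9 + (L + (-8 - L))*(2*L)) = 4/(-9 - 16*L))
J = 846802 (J = -4 + (778975 - (-325506 + 257675)) = -4 + (778975 - 1*(-67831)) = -4 + (778975 + 67831) = -4 + 846806 = 846802)
(o(-1456) + J) - (-813149 - 1438126) = (-4/(9 + 16*(-1456)) + 846802) - (-813149 - 1438126) = (-4/(9 - 23296) + 846802) - 1*(-2251275) = (-4/(-23287) + 846802) + 2251275 = (-4*(-1/23287) + 846802) + 2251275 = (4/23287 + 846802) + 2251275 = 19719478178/23287 + 2251275 = 72144919103/23287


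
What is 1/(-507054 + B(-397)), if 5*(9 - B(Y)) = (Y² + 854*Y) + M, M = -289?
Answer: -5/2353507 ≈ -2.1245e-6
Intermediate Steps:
B(Y) = 334/5 - 854*Y/5 - Y²/5 (B(Y) = 9 - ((Y² + 854*Y) - 289)/5 = 9 - (-289 + Y² + 854*Y)/5 = 9 + (289/5 - 854*Y/5 - Y²/5) = 334/5 - 854*Y/5 - Y²/5)
1/(-507054 + B(-397)) = 1/(-507054 + (334/5 - 854/5*(-397) - ⅕*(-397)²)) = 1/(-507054 + (334/5 + 339038/5 - ⅕*157609)) = 1/(-507054 + (334/5 + 339038/5 - 157609/5)) = 1/(-507054 + 181763/5) = 1/(-2353507/5) = -5/2353507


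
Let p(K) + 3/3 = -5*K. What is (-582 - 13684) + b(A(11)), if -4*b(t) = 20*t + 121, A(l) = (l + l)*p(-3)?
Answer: -63345/4 ≈ -15836.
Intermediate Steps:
p(K) = -1 - 5*K
A(l) = 28*l (A(l) = (l + l)*(-1 - 5*(-3)) = (2*l)*(-1 + 15) = (2*l)*14 = 28*l)
b(t) = -121/4 - 5*t (b(t) = -(20*t + 121)/4 = -(121 + 20*t)/4 = -121/4 - 5*t)
(-582 - 13684) + b(A(11)) = (-582 - 13684) + (-121/4 - 140*11) = -14266 + (-121/4 - 5*308) = -14266 + (-121/4 - 1540) = -14266 - 6281/4 = -63345/4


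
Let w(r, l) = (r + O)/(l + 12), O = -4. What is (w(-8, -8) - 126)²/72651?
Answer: 5547/24217 ≈ 0.22905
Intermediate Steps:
w(r, l) = (-4 + r)/(12 + l) (w(r, l) = (r - 4)/(l + 12) = (-4 + r)/(12 + l))
(w(-8, -8) - 126)²/72651 = ((-4 - 8)/(12 - 8) - 126)²/72651 = (-12/4 - 126)²*(1/72651) = ((¼)*(-12) - 126)²*(1/72651) = (-3 - 126)²*(1/72651) = (-129)²*(1/72651) = 16641*(1/72651) = 5547/24217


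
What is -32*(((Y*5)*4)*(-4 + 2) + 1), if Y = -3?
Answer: -3872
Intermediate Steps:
-32*(((Y*5)*4)*(-4 + 2) + 1) = -32*((-3*5*4)*(-4 + 2) + 1) = -32*(-15*4*(-2) + 1) = -32*(-60*(-2) + 1) = -32*(120 + 1) = -32*121 = -3872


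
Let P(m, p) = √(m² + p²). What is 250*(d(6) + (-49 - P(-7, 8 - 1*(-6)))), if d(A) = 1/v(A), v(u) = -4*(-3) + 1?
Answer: -159000/13 - 1750*√5 ≈ -16144.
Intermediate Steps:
v(u) = 13 (v(u) = 12 + 1 = 13)
d(A) = 1/13
250*(d(6) + (-49 - P(-7, 8 - 1*(-6)))) = 250*(1/13 + (-49 - √((-7)² + (8 - 1*(-6))²))) = 250*(1/13 + (-49 - √(49 + (8 + 6)²))) = 250*(1/13 + (-49 - √(49 + 14²))) = 250*(1/13 + (-49 - √(49 + 196))) = 250*(1/13 + (-49 - √245)) = 250*(1/13 + (-49 - 7*√5)) = 250*(-636/13 - 7*√5) = -159000/13 - 1750*√5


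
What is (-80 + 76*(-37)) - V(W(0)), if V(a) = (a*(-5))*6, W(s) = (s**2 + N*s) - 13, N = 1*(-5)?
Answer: -3282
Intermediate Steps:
N = -5
W(s) = -13 + s**2 - 5*s (W(s) = (s**2 - 5*s) - 13 = -13 + s**2 - 5*s)
V(a) = -30*a (V(a) = -5*a*6 = -30*a)
(-80 + 76*(-37)) - V(W(0)) = (-80 + 76*(-37)) - (-30)*(-13 + 0**2 - 5*0) = (-80 - 2812) - (-30)*(-13 + 0 + 0) = -2892 - (-30)*(-13) = -2892 - 1*390 = -2892 - 390 = -3282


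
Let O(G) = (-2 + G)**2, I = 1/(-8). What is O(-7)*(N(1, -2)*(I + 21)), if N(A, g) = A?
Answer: 13527/8 ≈ 1690.9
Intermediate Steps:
I = -1/8 ≈ -0.12500
O(-7)*(N(1, -2)*(I + 21)) = (-2 - 7)**2*(1*(-1/8 + 21)) = (-9)**2*(1*(167/8)) = 81*(167/8) = 13527/8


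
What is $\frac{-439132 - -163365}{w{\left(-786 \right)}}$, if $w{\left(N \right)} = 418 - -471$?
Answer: $- \frac{275767}{889} \approx -310.2$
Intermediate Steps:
$w{\left(N \right)} = 889$ ($w{\left(N \right)} = 418 + 471 = 889$)
$\frac{-439132 - -163365}{w{\left(-786 \right)}} = \frac{-439132 - -163365}{889} = \left(-439132 + 163365\right) \frac{1}{889} = \left(-275767\right) \frac{1}{889} = - \frac{275767}{889}$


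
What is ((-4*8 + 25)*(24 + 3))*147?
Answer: -27783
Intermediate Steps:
((-4*8 + 25)*(24 + 3))*147 = ((-32 + 25)*27)*147 = -7*27*147 = -189*147 = -27783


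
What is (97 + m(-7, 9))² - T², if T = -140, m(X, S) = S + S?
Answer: -6375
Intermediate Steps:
m(X, S) = 2*S
(97 + m(-7, 9))² - T² = (97 + 2*9)² - 1*(-140)² = (97 + 18)² - 1*19600 = 115² - 19600 = 13225 - 19600 = -6375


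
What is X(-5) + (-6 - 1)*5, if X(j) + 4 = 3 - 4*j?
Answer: -16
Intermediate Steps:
X(j) = -1 - 4*j (X(j) = -4 + (3 - 4*j) = -1 - 4*j)
X(-5) + (-6 - 1)*5 = (-1 - 4*(-5)) + (-6 - 1)*5 = (-1 + 20) - 7*5 = 19 - 35 = -16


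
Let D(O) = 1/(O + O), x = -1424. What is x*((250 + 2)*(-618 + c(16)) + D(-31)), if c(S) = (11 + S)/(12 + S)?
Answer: 6864083704/31 ≈ 2.2142e+8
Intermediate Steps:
c(S) = (11 + S)/(12 + S)
D(O) = 1/(2*O)
x*((250 + 2)*(-618 + c(16)) + D(-31)) = -1424*((250 + 2)*(-618 + (11 + 16)/(12 + 16)) + (½)/(-31)) = -1424*(252*(-618 + 27/28) + (½)*(-1/31)) = -1424*(252*(-618 + (1/28)*27) - 1/62) = -1424*(252*(-618 + 27/28) - 1/62) = -1424*(252*(-17277/28) - 1/62) = -1424*(-155493 - 1/62) = -1424*(-9640567/62) = 6864083704/31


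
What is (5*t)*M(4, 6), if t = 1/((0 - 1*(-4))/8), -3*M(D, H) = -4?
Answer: 40/3 ≈ 13.333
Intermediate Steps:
M(D, H) = 4/3 (M(D, H) = -⅓*(-4) = 4/3)
t = 2 (t = 1/((0 + 4)*(⅛)) = 1/(4*(⅛)) = 1/(½) = 2)
(5*t)*M(4, 6) = (5*2)*(4/3) = 10*(4/3) = 40/3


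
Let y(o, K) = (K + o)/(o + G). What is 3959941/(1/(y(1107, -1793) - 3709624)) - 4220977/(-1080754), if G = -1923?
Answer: -3238735849856738504185/220473816 ≈ -1.4690e+13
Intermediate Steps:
y(o, K) = (K + o)/(-1923 + o) (y(o, K) = (K + o)/(o - 1923) = (K + o)/(-1923 + o))
3959941/(1/(y(1107, -1793) - 3709624)) - 4220977/(-1080754) = 3959941/(1/((-1793 + 1107)/(-1923 + 1107) - 3709624)) - 4220977/(-1080754) = 3959941/(1/(-686/(-816) - 3709624)) - 4220977*(-1/1080754) = 3959941/(1/(-1/816*(-686) - 3709624)) + 4220977/1080754 = 3959941/(1/(343/408 - 3709624)) + 4220977/1080754 = 3959941/(1/(-1513526249/408)) + 4220977/1080754 = 3959941/(-408/1513526249) + 4220977/1080754 = 3959941*(-1513526249/408) + 4220977/1080754 = -5993474647991309/408 + 4220977/1080754 = -3238735849856738504185/220473816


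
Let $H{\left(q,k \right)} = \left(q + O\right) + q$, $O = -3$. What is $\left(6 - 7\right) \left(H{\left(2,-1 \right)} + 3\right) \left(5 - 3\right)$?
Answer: $-8$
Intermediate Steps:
$H{\left(q,k \right)} = -3 + 2 q$ ($H{\left(q,k \right)} = \left(q - 3\right) + q = \left(-3 + q\right) + q = -3 + 2 q$)
$\left(6 - 7\right) \left(H{\left(2,-1 \right)} + 3\right) \left(5 - 3\right) = \left(6 - 7\right) \left(\left(-3 + 2 \cdot 2\right) + 3\right) \left(5 - 3\right) = - (\left(-3 + 4\right) + 3) 2 = - (1 + 3) 2 = \left(-1\right) 4 \cdot 2 = \left(-4\right) 2 = -8$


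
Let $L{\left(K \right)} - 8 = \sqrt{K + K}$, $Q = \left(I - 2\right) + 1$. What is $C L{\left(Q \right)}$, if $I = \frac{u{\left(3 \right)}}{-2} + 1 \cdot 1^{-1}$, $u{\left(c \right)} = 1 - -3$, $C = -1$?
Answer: $-8 - 2 i \approx -8.0 - 2.0 i$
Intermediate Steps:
$u{\left(c \right)} = 4$ ($u{\left(c \right)} = 1 + 3 = 4$)
$I = -1$ ($I = \frac{4}{-2} + 1 \cdot 1^{-1} = 4 \left(- \frac{1}{2}\right) + 1 \cdot 1 = -2 + 1 = -1$)
$Q = -2$ ($Q = \left(-1 - 2\right) + 1 = -3 + 1 = -2$)
$L{\left(K \right)} = 8 + \sqrt{2} \sqrt{K}$ ($L{\left(K \right)} = 8 + \sqrt{K + K} = 8 + \sqrt{2 K} = 8 + \sqrt{2} \sqrt{K}$)
$C L{\left(Q \right)} = - (8 + \sqrt{2} \sqrt{-2}) = - (8 + \sqrt{2} i \sqrt{2}) = - (8 + 2 i) = -8 - 2 i$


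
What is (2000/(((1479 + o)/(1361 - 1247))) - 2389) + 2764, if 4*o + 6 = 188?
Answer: 1599375/3049 ≈ 524.56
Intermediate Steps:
o = 91/2 (o = -3/2 + (¼)*188 = -3/2 + 47 = 91/2 ≈ 45.500)
(2000/(((1479 + o)/(1361 - 1247))) - 2389) + 2764 = (2000/(((1479 + 91/2)/(1361 - 1247))) - 2389) + 2764 = (2000/(((3049/2)/114)) - 2389) + 2764 = (2000/(((3049/2)*(1/114))) - 2389) + 2764 = (2000/(3049/228) - 2389) + 2764 = (2000*(228/3049) - 2389) + 2764 = (456000/3049 - 2389) + 2764 = -6828061/3049 + 2764 = 1599375/3049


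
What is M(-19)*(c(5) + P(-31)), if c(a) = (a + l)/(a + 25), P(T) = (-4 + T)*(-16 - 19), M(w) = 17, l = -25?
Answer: 62441/3 ≈ 20814.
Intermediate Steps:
P(T) = 140 - 35*T (P(T) = (-4 + T)*(-35) = 140 - 35*T)
c(a) = (-25 + a)/(25 + a) (c(a) = (a - 25)/(a + 25) = (-25 + a)/(25 + a))
M(-19)*(c(5) + P(-31)) = 17*((-25 + 5)/(25 + 5) + (140 - 35*(-31))) = 17*(-20/30 + (140 + 1085)) = 17*((1/30)*(-20) + 1225) = 17*(-⅔ + 1225) = 17*(3673/3) = 62441/3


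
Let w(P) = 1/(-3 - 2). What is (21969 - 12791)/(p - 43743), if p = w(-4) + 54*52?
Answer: -22945/102338 ≈ -0.22421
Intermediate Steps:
w(P) = -⅕ (w(P) = 1/(-5) = -⅕)
p = 14039/5 (p = -⅕ + 54*52 = -⅕ + 2808 = 14039/5 ≈ 2807.8)
(21969 - 12791)/(p - 43743) = (21969 - 12791)/(14039/5 - 43743) = 9178/(-204676/5) = 9178*(-5/204676) = -22945/102338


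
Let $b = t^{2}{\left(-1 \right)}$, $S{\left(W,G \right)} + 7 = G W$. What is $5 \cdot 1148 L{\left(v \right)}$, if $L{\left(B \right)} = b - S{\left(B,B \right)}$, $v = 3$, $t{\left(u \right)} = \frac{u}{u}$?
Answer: $-5740$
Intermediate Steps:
$S{\left(W,G \right)} = -7 + G W$
$t{\left(u \right)} = 1$
$b = 1$ ($b = 1^{2} = 1$)
$L{\left(B \right)} = 8 - B^{2}$ ($L{\left(B \right)} = 1 - \left(-7 + B B\right) = 1 - \left(-7 + B^{2}\right) = 8 - B^{2}$)
$5 \cdot 1148 L{\left(v \right)} = 5 \cdot 1148 \left(8 - 3^{2}\right) = 5 \cdot 1148 \left(8 - 9\right) = 5 \cdot 1148 \left(-1\right) = 5 \left(-1148\right) = -5740$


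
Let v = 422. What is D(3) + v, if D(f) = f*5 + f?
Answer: 440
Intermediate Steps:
D(f) = 6*f (D(f) = 5*f + f = 6*f)
D(3) + v = 6*3 + 422 = 18 + 422 = 440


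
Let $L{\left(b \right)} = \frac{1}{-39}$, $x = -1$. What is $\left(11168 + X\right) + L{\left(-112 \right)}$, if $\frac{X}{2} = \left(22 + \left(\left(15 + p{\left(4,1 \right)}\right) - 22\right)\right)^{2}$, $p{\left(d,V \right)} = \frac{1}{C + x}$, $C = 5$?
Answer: $\frac{3629527}{312} \approx 11633.0$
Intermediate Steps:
$L{\left(b \right)} = - \frac{1}{39}$
$p{\left(d,V \right)} = \frac{1}{4}$ ($p{\left(d,V \right)} = \frac{1}{5 - 1} = \frac{1}{4}$)
$X = \frac{3721}{8}$ ($X = 2 \left(22 + \left(\left(15 + \frac{1}{4}\right) - 22\right)\right)^{2} = 2 \left(22 + \left(\frac{61}{4} - 22\right)\right)^{2} = 2 \left(22 - \frac{27}{4}\right)^{2} = 2 \left(\frac{61}{4}\right)^{2} = 2 \cdot \frac{3721}{16} = \frac{3721}{8} \approx 465.13$)
$\left(11168 + X\right) + L{\left(-112 \right)} = \left(11168 + \frac{3721}{8}\right) - \frac{1}{39} = \frac{93065}{8} - \frac{1}{39} = \frac{3629527}{312}$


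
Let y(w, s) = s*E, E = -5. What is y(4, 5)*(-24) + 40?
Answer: 640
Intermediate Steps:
y(w, s) = -5*s (y(w, s) = s*(-5) = -5*s)
y(4, 5)*(-24) + 40 = -5*5*(-24) + 40 = -25*(-24) + 40 = 600 + 40 = 640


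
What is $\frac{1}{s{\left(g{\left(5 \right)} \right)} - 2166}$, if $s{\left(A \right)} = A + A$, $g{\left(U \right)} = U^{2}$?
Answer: $- \frac{1}{2116} \approx -0.00047259$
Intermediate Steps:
$s{\left(A \right)} = 2 A$
$\frac{1}{s{\left(g{\left(5 \right)} \right)} - 2166} = \frac{1}{2 \cdot 5^{2} - 2166} = \frac{1}{2 \cdot 25 - 2166} = \frac{1}{50 - 2166} = \frac{1}{-2116} = - \frac{1}{2116}$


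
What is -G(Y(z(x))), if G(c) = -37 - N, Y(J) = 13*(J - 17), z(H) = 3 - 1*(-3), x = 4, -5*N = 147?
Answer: 38/5 ≈ 7.6000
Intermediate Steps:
N = -147/5 (N = -⅕*147 = -147/5 ≈ -29.400)
z(H) = 6 (z(H) = 3 + 3 = 6)
Y(J) = -221 + 13*J (Y(J) = 13*(-17 + J) = -221 + 13*J)
G(c) = -38/5 (G(c) = -37 - 1*(-147/5) = -37 + 147/5 = -38/5)
-G(Y(z(x))) = -1*(-38/5) = 38/5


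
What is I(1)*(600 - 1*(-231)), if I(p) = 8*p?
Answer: 6648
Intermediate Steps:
I(1)*(600 - 1*(-231)) = (8*1)*(600 - 1*(-231)) = 8*(600 + 231) = 8*831 = 6648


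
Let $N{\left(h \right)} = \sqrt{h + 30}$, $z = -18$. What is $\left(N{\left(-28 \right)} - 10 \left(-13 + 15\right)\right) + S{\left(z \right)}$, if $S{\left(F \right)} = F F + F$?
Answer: $286 + \sqrt{2} \approx 287.41$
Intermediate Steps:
$S{\left(F \right)} = F + F^{2}$ ($S{\left(F \right)} = F^{2} + F = F + F^{2}$)
$N{\left(h \right)} = \sqrt{30 + h}$
$\left(N{\left(-28 \right)} - 10 \left(-13 + 15\right)\right) + S{\left(z \right)} = \left(\sqrt{30 - 28} - 10 \left(-13 + 15\right)\right) - 18 \left(1 - 18\right) = \left(\sqrt{2} - 20\right) - -306 = \left(\sqrt{2} - 20\right) + 306 = \left(-20 + \sqrt{2}\right) + 306 = 286 + \sqrt{2}$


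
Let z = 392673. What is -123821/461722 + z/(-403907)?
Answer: -231317931553/186492747854 ≈ -1.2404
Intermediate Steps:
-123821/461722 + z/(-403907) = -123821/461722 + 392673/(-403907) = -123821*1/461722 + 392673*(-1/403907) = -123821/461722 - 392673/403907 = -231317931553/186492747854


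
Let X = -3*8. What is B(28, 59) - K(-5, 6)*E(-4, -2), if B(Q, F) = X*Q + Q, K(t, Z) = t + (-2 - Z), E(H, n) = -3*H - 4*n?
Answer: -384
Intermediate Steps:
E(H, n) = -4*n - 3*H
X = -24
K(t, Z) = -2 + t - Z
B(Q, F) = -23*Q (B(Q, F) = -24*Q + Q = -23*Q)
B(28, 59) - K(-5, 6)*E(-4, -2) = -23*28 - (-2 - 5 - 1*6)*(-4*(-2) - 3*(-4)) = -644 - (-2 - 5 - 6)*(8 + 12) = -644 - (-13)*20 = -644 - 1*(-260) = -644 + 260 = -384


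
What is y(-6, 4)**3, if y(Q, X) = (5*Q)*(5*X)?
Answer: -216000000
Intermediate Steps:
y(Q, X) = 25*Q*X
y(-6, 4)**3 = (25*(-6)*4)**3 = (-600)**3 = -216000000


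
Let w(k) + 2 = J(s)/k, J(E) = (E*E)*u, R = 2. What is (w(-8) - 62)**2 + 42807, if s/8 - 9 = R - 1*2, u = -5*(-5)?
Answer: 264560503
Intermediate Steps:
u = 25
s = 72 (s = 72 + 8*(2 - 1*2) = 72 + 8*(2 - 2) = 72 + 8*0 = 72 + 0 = 72)
J(E) = 25*E**2 (J(E) = (E*E)*25 = E**2*25 = 25*E**2)
w(k) = -2 + 129600/k (w(k) = -2 + (25*72**2)/k = -2 + (25*5184)/k = -2 + 129600/k)
(w(-8) - 62)**2 + 42807 = ((-2 + 129600/(-8)) - 62)**2 + 42807 = ((-2 + 129600*(-1/8)) - 62)**2 + 42807 = ((-2 - 16200) - 62)**2 + 42807 = (-16202 - 62)**2 + 42807 = (-16264)**2 + 42807 = 264517696 + 42807 = 264560503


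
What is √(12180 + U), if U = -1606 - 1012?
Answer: √9562 ≈ 97.786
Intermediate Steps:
U = -2618
√(12180 + U) = √(12180 - 2618) = √9562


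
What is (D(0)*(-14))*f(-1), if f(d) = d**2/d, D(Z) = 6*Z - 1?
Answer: -14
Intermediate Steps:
D(Z) = -1 + 6*Z
f(d) = d
(D(0)*(-14))*f(-1) = ((-1 + 6*0)*(-14))*(-1) = ((-1 + 0)*(-14))*(-1) = -1*(-14)*(-1) = 14*(-1) = -14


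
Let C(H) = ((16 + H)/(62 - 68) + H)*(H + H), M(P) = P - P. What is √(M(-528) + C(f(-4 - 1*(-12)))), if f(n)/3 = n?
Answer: 8*√13 ≈ 28.844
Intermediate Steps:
f(n) = 3*n
M(P) = 0
C(H) = 2*H*(-8/3 + 5*H/6) (C(H) = ((16 + H)/(-6) + H)*(2*H) = ((16 + H)*(-⅙) + H)*(2*H) = ((-8/3 - H/6) + H)*(2*H) = (-8/3 + 5*H/6)*(2*H) = 2*H*(-8/3 + 5*H/6))
√(M(-528) + C(f(-4 - 1*(-12)))) = √(0 + (3*(-4 - 1*(-12)))*(-16 + 5*(3*(-4 - 1*(-12))))/3) = √(0 + (3*(-4 + 12))*(-16 + 5*(3*(-4 + 12)))/3) = √(0 + (3*8)*(-16 + 5*(3*8))/3) = √(0 + (⅓)*24*(-16 + 5*24)) = √(0 + (⅓)*24*(-16 + 120)) = √(0 + (⅓)*24*104) = √(0 + 832) = √832 = 8*√13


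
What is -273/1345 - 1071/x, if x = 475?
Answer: -314034/127775 ≈ -2.4577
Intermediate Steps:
-273/1345 - 1071/x = -273/1345 - 1071/475 = -314034/127775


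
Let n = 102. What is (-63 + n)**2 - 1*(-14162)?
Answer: 15683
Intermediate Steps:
(-63 + n)**2 - 1*(-14162) = (-63 + 102)**2 - 1*(-14162) = 39**2 + 14162 = 1521 + 14162 = 15683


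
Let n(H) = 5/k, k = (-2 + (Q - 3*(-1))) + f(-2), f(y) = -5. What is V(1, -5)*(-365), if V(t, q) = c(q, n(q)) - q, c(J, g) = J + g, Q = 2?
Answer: 1825/2 ≈ 912.50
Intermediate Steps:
k = -2 (k = (-2 + (2 - 3*(-1))) - 5 = (-2 + (2 + 3)) - 5 = (-2 + 5) - 5 = 3 - 5 = -2)
n(H) = -5/2 (n(H) = 5/(-2) = 5*(-½) = -5/2)
V(t, q) = -5/2 (V(t, q) = (q - 5/2) - q = (-5/2 + q) - q = -5/2)
V(1, -5)*(-365) = -5/2*(-365) = 1825/2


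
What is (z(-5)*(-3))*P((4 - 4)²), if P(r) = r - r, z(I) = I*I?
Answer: 0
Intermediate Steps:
z(I) = I²
P(r) = 0
(z(-5)*(-3))*P((4 - 4)²) = ((-5)²*(-3))*0 = (25*(-3))*0 = -75*0 = 0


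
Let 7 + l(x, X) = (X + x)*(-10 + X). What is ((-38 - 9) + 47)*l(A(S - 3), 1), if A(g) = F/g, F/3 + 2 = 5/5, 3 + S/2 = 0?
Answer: 0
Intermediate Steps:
S = -6 (S = -6 + 2*0 = -6 + 0 = -6)
F = -3 (F = -6 + 3*(5/5) = -6 + 3*(5*(⅕)) = -6 + 3*1 = -6 + 3 = -3)
A(g) = -3/g
l(x, X) = -7 + (-10 + X)*(X + x) (l(x, X) = -7 + (X + x)*(-10 + X) = -7 + (-10 + X)*(X + x))
((-38 - 9) + 47)*l(A(S - 3), 1) = ((-38 - 9) + 47)*(-7 + 1² - 10*1 - (-30)/(-6 - 3) + 1*(-3/(-6 - 3))) = (-47 + 47)*(-7 + 1 - 10 - (-30)/(-9) + 1*(-3/(-9))) = 0*(-7 + 1 - 10 - (-30)*(-1)/9 + 1*(-3*(-⅑))) = 0*(-7 + 1 - 10 - 10*⅓ + 1*(⅓)) = 0*(-7 + 1 - 10 - 10/3 + ⅓) = 0*(-19) = 0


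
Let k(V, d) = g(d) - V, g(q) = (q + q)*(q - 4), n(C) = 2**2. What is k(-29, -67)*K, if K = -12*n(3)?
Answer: -458064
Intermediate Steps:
n(C) = 4
g(q) = 2*q*(-4 + q) (g(q) = (2*q)*(-4 + q) = 2*q*(-4 + q))
k(V, d) = -V + 2*d*(-4 + d) (k(V, d) = 2*d*(-4 + d) - V = -V + 2*d*(-4 + d))
K = -48 (K = -12*4 = -48)
k(-29, -67)*K = (-1*(-29) + 2*(-67)*(-4 - 67))*(-48) = (29 + 2*(-67)*(-71))*(-48) = (29 + 9514)*(-48) = 9543*(-48) = -458064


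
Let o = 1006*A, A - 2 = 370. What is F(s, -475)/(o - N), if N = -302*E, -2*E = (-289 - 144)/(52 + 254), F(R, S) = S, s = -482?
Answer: -5814/4583215 ≈ -0.0012685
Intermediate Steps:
A = 372 (A = 2 + 370 = 372)
E = 433/612 (E = -(-289 - 144)/(2*(52 + 254)) = -(-433)/(2*306) = -1/2*(-433/306) = 433/612 ≈ 0.70752)
o = 374232 (o = 1006*372 = 374232)
N = -65383/306 (N = -302*433/612 = -65383/306 ≈ -213.67)
F(s, -475)/(o - N) = -475/(374232 - 1*(-65383/306)) = -475/(374232 + 65383/306) = -475/114580375/306 = -475*306/114580375 = -5814/4583215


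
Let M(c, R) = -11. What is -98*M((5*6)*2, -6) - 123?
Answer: 955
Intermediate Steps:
-98*M((5*6)*2, -6) - 123 = -98*(-11) - 123 = 1078 - 123 = 955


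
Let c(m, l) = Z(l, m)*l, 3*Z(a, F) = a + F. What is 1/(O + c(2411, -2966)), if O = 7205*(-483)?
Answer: -1/2931305 ≈ -3.4115e-7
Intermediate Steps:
Z(a, F) = F/3 + a/3 (Z(a, F) = (a + F)/3 = (F + a)/3 = F/3 + a/3)
c(m, l) = l*(l/3 + m/3) (c(m, l) = (m/3 + l/3)*l = (l/3 + m/3)*l = l*(l/3 + m/3))
O = -3480015
1/(O + c(2411, -2966)) = 1/(-3480015 + (⅓)*(-2966)*(-2966 + 2411)) = 1/(-3480015 + (⅓)*(-2966)*(-555)) = 1/(-3480015 + 548710) = 1/(-2931305) = -1/2931305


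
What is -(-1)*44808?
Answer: 44808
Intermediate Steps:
-(-1)*44808 = -1*(-44808) = 44808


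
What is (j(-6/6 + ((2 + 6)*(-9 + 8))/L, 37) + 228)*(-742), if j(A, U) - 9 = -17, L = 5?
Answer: -163240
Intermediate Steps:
j(A, U) = -8 (j(A, U) = 9 - 17 = -8)
(j(-6/6 + ((2 + 6)*(-9 + 8))/L, 37) + 228)*(-742) = (-8 + 228)*(-742) = 220*(-742) = -163240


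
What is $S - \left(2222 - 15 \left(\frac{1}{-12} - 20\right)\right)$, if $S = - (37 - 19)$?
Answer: $- \frac{10165}{4} \approx -2541.3$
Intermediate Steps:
$S = -18$ ($S = \left(-1\right) 18 = -18$)
$S - \left(2222 - 15 \left(\frac{1}{-12} - 20\right)\right) = -18 - \left(2222 - 15 \left(\frac{1}{-12} - 20\right)\right) = -18 - \left(2222 - 15 \left(- \frac{1}{12} - 20\right)\right) = -18 + \left(\left(-703 + 15 \left(- \frac{241}{12}\right)\right) - 1519\right) = -18 - \frac{10093}{4} = - \frac{10165}{4}$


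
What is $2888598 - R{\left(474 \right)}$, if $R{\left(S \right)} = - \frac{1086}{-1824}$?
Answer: $\frac{878133611}{304} \approx 2.8886 \cdot 10^{6}$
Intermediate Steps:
$R{\left(S \right)} = \frac{181}{304}$ ($R{\left(S \right)} = \left(-1086\right) \left(- \frac{1}{1824}\right) = \frac{181}{304}$)
$2888598 - R{\left(474 \right)} = 2888598 - \frac{181}{304} = \frac{878133611}{304}$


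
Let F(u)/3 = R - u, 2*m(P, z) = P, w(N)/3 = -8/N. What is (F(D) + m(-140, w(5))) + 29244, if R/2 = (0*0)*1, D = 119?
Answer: 28817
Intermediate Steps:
w(N) = -24/N (w(N) = 3*(-8/N) = -24/N)
m(P, z) = P/2
R = 0 (R = 2*((0*0)*1) = 2*(0*1) = 2*0 = 0)
F(u) = -3*u (F(u) = 3*(0 - u) = 3*(-u) = -3*u)
(F(D) + m(-140, w(5))) + 29244 = (-3*119 + (½)*(-140)) + 29244 = (-357 - 70) + 29244 = -427 + 29244 = 28817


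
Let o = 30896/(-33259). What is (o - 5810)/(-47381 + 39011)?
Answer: 96632843/139188915 ≈ 0.69426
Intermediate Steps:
o = -30896/33259 (o = 30896*(-1/33259) = -30896/33259 ≈ -0.92895)
(o - 5810)/(-47381 + 39011) = (-30896/33259 - 5810)/(-47381 + 39011) = -193265686/33259/(-8370) = -193265686/33259*(-1/8370) = 96632843/139188915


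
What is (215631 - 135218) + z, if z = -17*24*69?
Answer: 52261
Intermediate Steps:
z = -28152 (z = -408*69 = -28152)
(215631 - 135218) + z = (215631 - 135218) - 28152 = 80413 - 28152 = 52261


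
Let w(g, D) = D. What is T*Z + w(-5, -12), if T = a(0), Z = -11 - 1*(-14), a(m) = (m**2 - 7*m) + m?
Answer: -12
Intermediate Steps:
a(m) = m**2 - 6*m
Z = 3 (Z = -11 + 14 = 3)
T = 0 (T = 0*(-6 + 0) = 0*(-6) = 0)
T*Z + w(-5, -12) = 0*3 - 12 = 0 - 12 = -12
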